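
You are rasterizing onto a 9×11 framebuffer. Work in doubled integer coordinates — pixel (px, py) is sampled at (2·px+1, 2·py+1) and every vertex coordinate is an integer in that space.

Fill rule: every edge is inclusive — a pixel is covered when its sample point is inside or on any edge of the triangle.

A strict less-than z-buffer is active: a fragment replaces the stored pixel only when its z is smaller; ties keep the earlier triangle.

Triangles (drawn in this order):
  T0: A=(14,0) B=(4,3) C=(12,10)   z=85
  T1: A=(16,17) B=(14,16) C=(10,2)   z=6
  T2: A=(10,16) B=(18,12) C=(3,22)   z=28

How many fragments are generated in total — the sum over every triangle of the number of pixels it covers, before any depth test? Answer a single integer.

T0:
  2·area = 94  (B↔C swapped to make it positive)
  edge (14, 0)→(12, 10): d=(-2,10) inclusive
  edge (12, 10)→(4, 3): d=(-8,-7) inclusive
  edge (4, 3)→(14, 0): d=(10,-3) inclusive
    (5,0)@(11, 1): e=[28,65,1] → █
    (6,0)@(13, 1): e=[8,79,7] → █
    (7,0)@(15, 1): e=[-12,93,13] → ·
    (2,1)@(5, 3): e=[84,7,3] → █
    (3,1)@(7, 3): e=[64,21,9] → █
    (4,1)@(9, 3): e=[44,35,15] → █
    (7,1)@(15, 3): e=[-16,77,33] → ·
    (2,2)@(5, 5): e=[80,-9,23] → ·
    (3,2)@(7, 5): e=[60,5,29] → █
    (6,2)@(13, 5): e=[0,47,47] → █  [on edge]
    (7,2)@(15, 5): e=[-20,61,53] → ·
    (3,3)@(7, 7): e=[56,-11,49] → ·
    (5,7)@(11, 15): e=[0,-47,141] → ·  [on edge]
  covered (14 px):
    · · · · · █ █ · ·
    · · █ █ █ █ █ · ·
    · · · █ █ █ █ · ·
    · · · · █ █ · · ·
    · · · · · █ · · ·
    · · · · · · · · ·
    · · · · · · · · ·
    · · · · · · · · ·
    · · · · · · · · ·
    · · · · · · · · ·
    · · · · · · · · ·
T1:
  2·area = 24
  edge (16, 17)→(14, 16): d=(-2,-1) inclusive
  edge (14, 16)→(10, 2): d=(-4,-14) inclusive
  edge (10, 2)→(16, 17): d=(6,15) inclusive
    (5,2)@(11, 5): e=[19,2,3] → █
    (6,2)@(13, 5): e=[21,30,-27] → ·
    (5,3)@(11, 7): e=[15,-6,15] → ·
    (6,5)@(13, 11): e=[9,6,9] → █
    (7,5)@(15, 11): e=[11,34,-21] → ·
    (6,6)@(13, 13): e=[5,-2,21] → ·
    (7,7)@(15, 15): e=[3,18,3] → █
    (8,7)@(17, 15): e=[5,46,-27] → ·
    (7,8)@(15, 17): e=[-1,10,15] → ·
  covered (3 px):
    · · · · · · · · ·
    · · · · · · · · ·
    · · · · · █ · · ·
    · · · · · · · · ·
    · · · · · · · · ·
    · · · · · · █ · ·
    · · · · · · · · ·
    · · · · · · · █ ·
    · · · · · · · · ·
    · · · · · · · · ·
    · · · · · · · · ·
T2:
  2·area = 20
  edge (10, 16)→(18, 12): d=(8,-4) inclusive
  edge (18, 12)→(3, 22): d=(-15,10) inclusive
  edge (3, 22)→(10, 16): d=(7,-6) inclusive
    (6,7)@(13, 15): e=[4,5,11] → █
    (7,7)@(15, 15): e=[12,-15,23] → ·
    (4,8)@(9, 17): e=[4,15,1] → █
    (5,8)@(11, 17): e=[12,-5,13] → ·
    (6,8)@(13, 17): e=[20,-25,25] → ·
    (3,9)@(7, 19): e=[12,5,3] → █
    (4,9)@(9, 19): e=[20,-15,15] → ·
    (3,10)@(7, 21): e=[28,-25,17] → ·
  covered (3 px):
    · · · · · · · · ·
    · · · · · · · · ·
    · · · · · · · · ·
    · · · · · · · · ·
    · · · · · · · · ·
    · · · · · · · · ·
    · · · · · · · · ·
    · · · · · · █ · ·
    · · · · █ · · · ·
    · · · █ · · · · ·
    · · · · · · · · ·

Final: 20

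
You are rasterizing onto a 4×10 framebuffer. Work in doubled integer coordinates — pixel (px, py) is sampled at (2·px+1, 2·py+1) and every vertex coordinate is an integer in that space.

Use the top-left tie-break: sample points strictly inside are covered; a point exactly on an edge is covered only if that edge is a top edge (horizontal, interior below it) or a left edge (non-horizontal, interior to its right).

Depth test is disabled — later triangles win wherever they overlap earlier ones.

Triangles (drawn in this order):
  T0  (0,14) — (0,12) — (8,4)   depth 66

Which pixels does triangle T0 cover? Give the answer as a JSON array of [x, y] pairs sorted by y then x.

T0:
  2·area = 16
  edge (0, 14)→(0, 12): d=(0,-2) top-left  bias=+0
  edge (0, 12)→(8, 4): d=(8,-8) top-left  bias=+0
  edge (8, 4)→(0, 14): d=(-8,10) right/bottom  bias=-1
    (3,2)@(7, 5): e=[14,0,2] → █  [on edge]
    (2,3)@(5, 7): e=[10,0,6] → █  [on edge]
    (3,3)@(7, 7): e=[14,16,-14] → ·
    (1,4)@(3, 9): e=[6,0,10] → █  [on edge]
    (2,4)@(5, 9): e=[10,16,-10] → ·
    (0,5)@(1, 11): e=[2,0,14] → █  [on edge]
    (1,5)@(3, 11): e=[6,16,-6] → ·
    (0,6)@(1, 13): e=[2,16,-2] → ·
  covered (4 px):
    · · · ·
    · · · ·
    · · · █
    · · █ ·
    · █ · ·
    █ · · ·
    · · · ·
    · · · ·
    · · · ·
    · · · ·

Answer: [[3,2],[2,3],[1,4],[0,5]]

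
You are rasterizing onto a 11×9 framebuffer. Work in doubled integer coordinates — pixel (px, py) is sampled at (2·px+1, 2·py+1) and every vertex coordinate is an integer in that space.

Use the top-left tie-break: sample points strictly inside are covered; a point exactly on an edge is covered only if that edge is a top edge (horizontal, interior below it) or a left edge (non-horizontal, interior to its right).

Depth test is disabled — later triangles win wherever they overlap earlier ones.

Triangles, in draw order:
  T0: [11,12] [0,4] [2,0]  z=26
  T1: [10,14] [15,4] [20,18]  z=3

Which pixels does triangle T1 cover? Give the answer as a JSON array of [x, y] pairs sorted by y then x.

T0:
  2·area = 60
  edge (11, 12)→(0, 4): d=(-11,-8) top-left  bias=+0
  edge (0, 4)→(2, 0): d=(2,-4) top-left  bias=+0
  edge (2, 0)→(11, 12): d=(9,12) right/bottom  bias=-1
    (0,1)@(1, 3): e=[19,2,39] → #
    (1,1)@(3, 3): e=[35,10,15] → #
    (2,1)@(5, 3): e=[51,18,-9] → ·
    (0,2)@(1, 5): e=[-3,6,57] → ·
    (1,2)@(3, 5): e=[13,14,33] → #
    (2,2)@(5, 5): e=[29,22,9] → #
    (3,2)@(7, 5): e=[45,30,-15] → ·
    (1,3)@(3, 7): e=[-9,18,51] → ·
    (2,3)@(5, 7): e=[7,26,27] → #
    (3,3)@(7, 7): e=[23,34,3] → #
    (4,3)@(9, 7): e=[39,42,-21] → ·
    (2,4)@(5, 9): e=[-15,30,45] → ·
  covered (7 px):
    · · · · · · · · · · ·
    # # · · · · · · · · ·
    · # # · · · · · · · ·
    · · # # · · · · · · ·
    · · · # · · · · · · ·
    · · · · · · · · · · ·
    · · · · · · · · · · ·
    · · · · · · · · · · ·
    · · · · · · · · · · ·
T1:
  2·area = 120
  edge (10, 14)→(15, 4): d=(5,-10) top-left  bias=+0
  edge (15, 4)→(20, 18): d=(5,14) right/bottom  bias=-1
  edge (20, 18)→(10, 14): d=(-10,-4) top-left  bias=+0
    (7,2)@(15, 5): e=[5,5,110] → #
    (8,2)@(17, 5): e=[25,-23,118] → ·
    (7,3)@(15, 7): e=[15,15,90] → #
    (8,3)@(17, 7): e=[35,-13,98] → ·
    (6,4)@(13, 9): e=[5,53,62] → #
    (8,4)@(17, 9): e=[45,-3,78] → ·
    (6,5)@(13, 11): e=[15,63,42] → #
    (8,5)@(17, 11): e=[55,7,58] → #
    (9,5)@(19, 11): e=[75,-21,66] → ·
    (5,6)@(11, 13): e=[5,101,14] → #
    (9,6)@(19, 13): e=[85,-11,46] → ·
    (5,7)@(11, 15): e=[15,111,-6] → ·
  covered (15 px):
    · · · · · · · · · · ·
    · · · · · · · · · · ·
    · · · · · · · # · · ·
    · · · · · · · # · · ·
    · · · · · · # # · · ·
    · · · · · · # # # · ·
    · · · · · # # # # · ·
    · · · · · · # # # · ·
    · · · · · · · · · # ·

Answer: [[7,2],[7,3],[6,4],[7,4],[6,5],[7,5],[8,5],[5,6],[6,6],[7,6],[8,6],[6,7],[7,7],[8,7],[9,8]]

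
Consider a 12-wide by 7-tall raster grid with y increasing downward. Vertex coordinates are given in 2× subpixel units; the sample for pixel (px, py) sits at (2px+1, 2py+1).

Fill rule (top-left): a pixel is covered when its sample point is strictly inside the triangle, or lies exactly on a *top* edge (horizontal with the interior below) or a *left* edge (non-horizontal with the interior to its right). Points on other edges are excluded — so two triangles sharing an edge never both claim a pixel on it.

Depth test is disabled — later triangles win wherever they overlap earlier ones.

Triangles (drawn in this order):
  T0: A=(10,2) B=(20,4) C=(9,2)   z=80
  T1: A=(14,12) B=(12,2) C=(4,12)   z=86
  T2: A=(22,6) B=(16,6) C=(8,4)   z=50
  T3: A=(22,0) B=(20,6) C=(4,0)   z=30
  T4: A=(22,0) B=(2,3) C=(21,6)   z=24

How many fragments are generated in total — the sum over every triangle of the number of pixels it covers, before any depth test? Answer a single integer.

T0:
  2·area = 2
  edge (10, 2)→(20, 4): d=(10,2) right/bottom  bias=-1
  edge (20, 4)→(9, 2): d=(-11,-2) top-left  bias=+0
  edge (9, 2)→(10, 2): d=(1,0) top-left  bias=+0
    (2,0)@(5, 1): e=[0,3,-1] → .  [on edge]
    (7,1)@(15, 3): e=[0,1,1] → .  [on edge]
  covered (0 px):
    . . . . . . . . . . . .
    . . . . . . . . . . . .
    . . . . . . . . . . . .
    . . . . . . . . . . . .
    . . . . . . . . . . . .
    . . . . . . . . . . . .
    . . . . . . . . . . . .
T1:
  2·area = 100  (B↔C swapped to make it positive)
  edge (14, 12)→(4, 12): d=(-10,0) right/bottom  bias=-1
  edge (4, 12)→(12, 2): d=(8,-10) top-left  bias=+0
  edge (12, 2)→(14, 12): d=(2,10) right/bottom  bias=-1
    (5,2)@(11, 5): e=[70,14,16] → X
    (6,2)@(13, 5): e=[70,34,-4] → .
    (4,3)@(9, 7): e=[50,10,40] → X
    (6,3)@(13, 7): e=[50,50,0] → .  [on edge]
    (3,4)@(7, 9): e=[30,6,64] → X
    (6,4)@(13, 9): e=[30,66,4] → X
    (7,4)@(15, 9): e=[30,86,-16] → .
    (2,5)@(5, 11): e=[10,2,88] → X
    (7,5)@(15, 11): e=[10,102,-12] → .
    (2,6)@(5, 13): e=[-10,18,92] → .
    (3,6)@(7, 13): e=[-10,38,72] → .
    (4,6)@(9, 13): e=[-10,58,52] → .
  covered (12 px):
    . . . . . . . . . . . .
    . . . . . . . . . . . .
    . . . . . X . . . . . .
    . . . . X X . . . . . .
    . . . X X X X . . . . .
    . . X X X X X . . . . .
    . . . . . . . . . . . .
T2:
  2·area = 12
  edge (22, 6)→(16, 6): d=(-6,0) right/bottom  bias=-1
  edge (16, 6)→(8, 4): d=(-8,-2) top-left  bias=+0
  edge (8, 4)→(22, 6): d=(14,2) right/bottom  bias=-1
    (0,1)@(1, 3): e=[18,-6,0] → .  [on edge]
    (6,2)@(13, 5): e=[6,2,4] → X
    (7,2)@(15, 5): e=[6,6,0] → .  [on edge]
    (6,3)@(13, 7): e=[-6,-14,32] → .
  covered (1 px):
    . . . . . . . . . . . .
    . . . . . . . . . . . .
    . . . . . . X . . . . .
    . . . . . . . . . . . .
    . . . . . . . . . . . .
    . . . . . . . . . . . .
    . . . . . . . . . . . .
T3:
  2·area = 108
  edge (22, 0)→(20, 6): d=(-2,6) right/bottom  bias=-1
  edge (20, 6)→(4, 0): d=(-16,-6) top-left  bias=+0
  edge (4, 0)→(22, 0): d=(18,0) top-left  bias=+0
    (3,0)@(7, 1): e=[88,2,18] → X
    (4,0)@(9, 1): e=[76,14,18] → X
    (5,0)@(11, 1): e=[64,26,18] → X
    (6,0)@(13, 1): e=[52,38,18] → X
    (7,0)@(15, 1): e=[40,50,18] → X
    (8,0)@(17, 1): e=[28,62,18] → X
    (9,0)@(19, 1): e=[16,74,18] → X
    (10,0)@(21, 1): e=[4,86,18] → X
    (11,0)@(23, 1): e=[-8,98,18] → .
    (3,1)@(7, 3): e=[84,-30,54] → .
    (4,1)@(9, 3): e=[72,-18,54] → .
    (5,1)@(11, 3): e=[60,-6,54] → .
    (10,1)@(21, 3): e=[0,54,54] → .  [on edge]
    (9,4)@(19, 9): e=[0,-54,162] → .  [on edge]
  covered (13 px):
    . . . X X X X X X X X .
    . . . . . . X X X X . .
    . . . . . . . . . X . .
    . . . . . . . . . . . .
    . . . . . . . . . . . .
    . . . . . . . . . . . .
    . . . . . . . . . . . .
T4:
  2·area = 117  (B↔C swapped to make it positive)
  edge (22, 0)→(21, 6): d=(-1,6) right/bottom  bias=-1
  edge (21, 6)→(2, 3): d=(-19,-3) top-left  bias=+0
  edge (2, 3)→(22, 0): d=(20,-3) top-left  bias=+0
    (8,0)@(17, 1): e=[29,83,5] → X
    (9,0)@(19, 1): e=[17,89,11] → X
    (10,0)@(21, 1): e=[5,95,17] → X
    (11,0)@(23, 1): e=[-7,101,23] → .
    (1,1)@(3, 3): e=[111,3,3] → X
    (2,1)@(5, 3): e=[99,9,9] → X
    (3,1)@(7, 3): e=[87,15,15] → X
    (4,1)@(9, 3): e=[75,21,21] → X
    (5,1)@(11, 3): e=[63,27,27] → X
    (6,1)@(13, 3): e=[51,33,33] → X
    (7,1)@(15, 3): e=[39,39,39] → X
    (11,1)@(23, 3): e=[-9,63,63] → .
  covered (17 px):
    . . . . . . . . X X X .
    . X X X X X X X X X X .
    . . . . . . . X X X X .
    . . . . . . . . . . . .
    . . . . . . . . . . . .
    . . . . . . . . . . . .
    . . . . . . . . . . . .

Answer: 43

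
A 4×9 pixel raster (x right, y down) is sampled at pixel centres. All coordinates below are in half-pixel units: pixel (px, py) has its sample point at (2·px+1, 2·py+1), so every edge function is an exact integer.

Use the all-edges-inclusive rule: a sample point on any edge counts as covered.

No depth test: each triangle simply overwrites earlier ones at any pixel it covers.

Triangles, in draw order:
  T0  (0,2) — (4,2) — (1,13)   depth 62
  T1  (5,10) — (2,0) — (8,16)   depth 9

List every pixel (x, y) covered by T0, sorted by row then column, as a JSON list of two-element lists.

T0:
  2·area = 44
  edge (0, 2)→(4, 2): d=(4,0) inclusive
  edge (4, 2)→(1, 13): d=(-3,11) inclusive
  edge (1, 13)→(0, 2): d=(-1,-11) inclusive
    (0,1)@(1, 3): e=[4,30,10] → █
    (1,1)@(3, 3): e=[4,8,32] → █
    (2,1)@(5, 3): e=[4,-14,54] → ·
    (0,2)@(1, 5): e=[12,24,8] → █
    (2,2)@(5, 5): e=[12,-20,52] → ·
    (0,3)@(1, 7): e=[20,18,6] → █
    (1,3)@(3, 7): e=[20,-4,28] → ·
    (0,4)@(1, 9): e=[28,12,4] → █
    (1,4)@(3, 9): e=[28,-10,26] → ·
    (0,5)@(1, 11): e=[36,6,2] → █
    (1,5)@(3, 11): e=[36,-16,24] → ·
    (0,6)@(1, 13): e=[44,0,0] → █  [on edge]
  covered (8 px):
    · · · ·
    █ █ · ·
    █ █ · ·
    █ · · ·
    █ · · ·
    █ · · ·
    █ · · ·
    · · · ·
    · · · ·
T1:
  2·area = 12
  edge (5, 10)→(2, 0): d=(-3,-10) inclusive
  edge (2, 0)→(8, 16): d=(6,16) inclusive
  edge (8, 16)→(5, 10): d=(-3,-6) inclusive
    (1,1)@(3, 3): e=[1,2,9] → █
    (2,1)@(5, 3): e=[21,-30,21] → ·
    (1,2)@(3, 5): e=[-5,14,3] → ·
    (2,4)@(5, 9): e=[3,6,3] → █
    (3,4)@(7, 9): e=[23,-26,15] → ·
    (2,5)@(5, 11): e=[-3,18,-3] → ·
  covered (2 px):
    · · · ·
    · █ · ·
    · · · ·
    · · · ·
    · · █ ·
    · · · ·
    · · · ·
    · · · ·
    · · · ·

Final: [[0,1],[1,1],[0,2],[1,2],[0,3],[0,4],[0,5],[0,6]]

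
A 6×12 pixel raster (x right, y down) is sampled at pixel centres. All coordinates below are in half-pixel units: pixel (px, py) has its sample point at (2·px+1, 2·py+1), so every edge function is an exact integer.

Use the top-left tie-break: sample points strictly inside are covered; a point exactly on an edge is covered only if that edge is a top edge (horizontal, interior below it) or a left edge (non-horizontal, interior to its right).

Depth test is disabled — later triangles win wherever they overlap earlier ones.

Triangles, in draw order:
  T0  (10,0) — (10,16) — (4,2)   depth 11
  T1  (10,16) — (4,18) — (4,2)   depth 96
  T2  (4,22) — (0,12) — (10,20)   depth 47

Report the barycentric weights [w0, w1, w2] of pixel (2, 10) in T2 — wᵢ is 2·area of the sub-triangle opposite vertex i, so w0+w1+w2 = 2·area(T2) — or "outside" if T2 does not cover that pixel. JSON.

T0:
  2·area = 96
  edge (10, 0)→(10, 16): d=(0,16) right/bottom  bias=-1
  edge (10, 16)→(4, 2): d=(-6,-14) top-left  bias=+0
  edge (4, 2)→(10, 0): d=(6,-2) top-left  bias=+0
    (3,0)@(7, 1): e=[48,48,0] → █  [on edge]
    (4,0)@(9, 1): e=[16,76,4] → █
    (5,0)@(11, 1): e=[-16,104,8] → ·
    (0,1)@(1, 3): e=[144,-48,0] → ·  [on edge]
    (2,1)@(5, 3): e=[80,8,8] → █
    (5,1)@(11, 3): e=[-16,92,20] → ·
    (2,2)@(5, 5): e=[80,-4,20] → ·
    (3,2)@(7, 5): e=[48,24,24] → █
    (5,2)@(11, 5): e=[-16,80,32] → ·
    (3,3)@(7, 7): e=[48,12,36] → █
    (5,3)@(11, 7): e=[-16,68,44] → ·
    (3,4)@(7, 9): e=[48,0,48] → █  [on edge]
  covered (13 px):
    · · · █ █ ·
    · · █ █ █ ·
    · · · █ █ ·
    · · · █ █ ·
    · · · █ █ ·
    · · · · █ ·
    · · · · █ ·
    · · · · · ·
    · · · · · ·
    · · · · · ·
    · · · · · ·
    · · · · · ·
T1:
  2·area = 96
  edge (10, 16)→(4, 18): d=(-6,2) right/bottom  bias=-1
  edge (4, 18)→(4, 2): d=(0,-16) top-left  bias=+0
  edge (4, 2)→(10, 16): d=(6,14) right/bottom  bias=-1
    (2,2)@(5, 5): e=[76,16,4] → █
    (3,2)@(7, 5): e=[72,48,-24] → ·
    (2,3)@(5, 7): e=[64,16,16] → █
    (3,3)@(7, 7): e=[60,48,-12] → ·
    (2,4)@(5, 9): e=[52,16,28] → █
    (3,4)@(7, 9): e=[48,48,0] → ·  [on edge]
    (2,5)@(5, 11): e=[40,16,40] → █
    (3,5)@(7, 11): e=[36,48,12] → █
    (4,5)@(9, 11): e=[32,80,-16] → ·
    (2,6)@(5, 13): e=[28,16,52] → █
    (4,6)@(9, 13): e=[20,80,-4] → ·
    (2,7)@(5, 15): e=[16,16,64] → █
    (3,8)@(7, 17): e=[0,48,48] → ·  [on edge]
    (0,9)@(1, 19): e=[0,-48,144] → ·  [on edge]
  covered (11 px):
    · · · · · ·
    · · · · · ·
    · · █ · · ·
    · · █ · · ·
    · · █ · · ·
    · · █ █ · ·
    · · █ █ · ·
    · · █ █ █ ·
    · · █ · · ·
    · · · · · ·
    · · · · · ·
    · · · · · ·
T2:
  2·area = 68
  edge (4, 22)→(0, 12): d=(-4,-10) top-left  bias=+0
  edge (0, 12)→(10, 20): d=(10,8) right/bottom  bias=-1
  edge (10, 20)→(4, 22): d=(-6,2) right/bottom  bias=-1
    (0,6)@(1, 13): e=[6,2,60] → █
    (1,6)@(3, 13): e=[26,-14,56] → ·
    (0,7)@(1, 15): e=[-2,22,48] → ·
    (1,7)@(3, 15): e=[18,6,44] → █
    (2,7)@(5, 15): e=[38,-10,40] → ·
    (1,8)@(3, 17): e=[10,26,32] → █
    (2,8)@(5, 17): e=[30,10,28] → █
    (3,8)@(7, 17): e=[50,-6,24] → ·
    (1,9)@(3, 19): e=[2,46,20] → █
    (3,9)@(7, 19): e=[42,14,12] → █
    (4,9)@(9, 19): e=[62,-2,8] → ·
    (1,10)@(3, 21): e=[-6,66,8] → ·
    (3,10)@(7, 21): e=[34,34,0] → ·  [on edge]
    (0,11)@(1, 23): e=[-34,102,0] → ·  [on edge]
  covered (8 px):
    · · · · · ·
    · · · · · ·
    · · · · · ·
    · · · · · ·
    · · · · · ·
    · · · · · ·
    █ · · · · ·
    · █ · · · ·
    · █ █ · · ·
    · █ █ █ · ·
    · · █ · · ·
    · · · · · ·

Final: [50,4,14]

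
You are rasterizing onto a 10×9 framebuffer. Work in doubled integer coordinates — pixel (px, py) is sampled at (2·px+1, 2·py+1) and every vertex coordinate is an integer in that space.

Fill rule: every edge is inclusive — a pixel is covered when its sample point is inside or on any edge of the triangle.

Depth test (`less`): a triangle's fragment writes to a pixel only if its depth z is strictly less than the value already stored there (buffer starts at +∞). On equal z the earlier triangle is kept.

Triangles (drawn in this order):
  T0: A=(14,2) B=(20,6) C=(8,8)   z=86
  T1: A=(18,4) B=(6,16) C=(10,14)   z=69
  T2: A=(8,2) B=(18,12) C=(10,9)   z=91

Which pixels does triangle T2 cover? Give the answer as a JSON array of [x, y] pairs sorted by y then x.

T0:
  2·area = 60
  edge (14, 2)→(20, 6): d=(6,4) inclusive
  edge (20, 6)→(8, 8): d=(-12,2) inclusive
  edge (8, 8)→(14, 2): d=(6,-6) inclusive
    (7,0)@(15, 1): e=[-10,70,0] → ·  [on edge]
    (6,1)@(13, 3): e=[10,50,0] → █  [on edge]
    (7,1)@(15, 3): e=[2,46,12] → █
    (8,1)@(17, 3): e=[-6,42,24] → ·
    (5,2)@(11, 5): e=[30,30,0] → █  [on edge]
    (8,2)@(17, 5): e=[6,18,36] → █
    (9,2)@(19, 5): e=[-2,14,48] → ·
    (4,3)@(9, 7): e=[50,10,0] → █  [on edge]
    (7,3)@(15, 7): e=[26,-2,36] → ·
    (8,3)@(17, 7): e=[18,-6,48] → ·
    (3,4)@(7, 9): e=[70,-10,0] → ·  [on edge]
    (4,4)@(9, 9): e=[62,-14,12] → ·
    (2,5)@(5, 11): e=[90,-30,0] → ·  [on edge]
    (1,6)@(3, 13): e=[110,-50,0] → ·  [on edge]
    (0,7)@(1, 15): e=[130,-70,0] → ·  [on edge]
  covered (9 px):
    · · · · · · · · · ·
    · · · · · · █ █ · ·
    · · · · · █ █ █ █ ·
    · · · · █ █ █ · · ·
    · · · · · · · · · ·
    · · · · · · · · · ·
    · · · · · · · · · ·
    · · · · · · · · · ·
    · · · · · · · · · ·
T1:
  2·area = 24  (B↔C swapped to make it positive)
  edge (18, 4)→(10, 14): d=(-8,10) inclusive
  edge (10, 14)→(6, 16): d=(-4,2) inclusive
  edge (6, 16)→(18, 4): d=(12,-12) inclusive
    (9,1)@(19, 3): e=[-2,26,0] → ·  [on edge]
    (8,2)@(17, 5): e=[2,22,0] → █  [on edge]
    (9,2)@(19, 5): e=[-18,18,24] → ·
    (7,3)@(15, 7): e=[6,18,0] → █  [on edge]
    (8,3)@(17, 7): e=[-14,14,24] → ·
    (6,4)@(13, 9): e=[10,14,0] → █  [on edge]
    (7,4)@(15, 9): e=[-10,10,24] → ·
    (5,5)@(11, 11): e=[14,10,0] → █  [on edge]
    (6,5)@(13, 11): e=[-6,6,24] → ·
    (4,6)@(9, 13): e=[18,6,0] → █  [on edge]
    (5,6)@(11, 13): e=[-2,2,24] → ·
    (3,7)@(7, 15): e=[22,2,0] → █  [on edge]
    (2,8)@(5, 17): e=[26,-2,0] → ·  [on edge]
  covered (6 px):
    · · · · · · · · · ·
    · · · · · · · · · ·
    · · · · · · · · █ ·
    · · · · · · · █ · ·
    · · · · · · █ · · ·
    · · · · · █ · · · ·
    · · · · █ · · · · ·
    · · · █ · · · · · ·
    · · · · · · · · · ·
T2:
  2·area = 50
  edge (8, 2)→(18, 12): d=(10,10) inclusive
  edge (18, 12)→(10, 9): d=(-8,-3) inclusive
  edge (10, 9)→(8, 2): d=(-2,-7) inclusive
    (3,0)@(7, 1): e=[0,55,-5] → ·  [on edge]
    (4,1)@(9, 3): e=[0,45,5] → █  [on edge]
    (5,1)@(11, 3): e=[-20,51,19] → ·
    (4,2)@(9, 5): e=[20,29,1] → █
    (5,2)@(11, 5): e=[0,35,15] → █  [on edge]
    (6,2)@(13, 5): e=[-20,41,29] → ·
    (4,3)@(9, 7): e=[40,13,-3] → ·
    (5,3)@(11, 7): e=[20,19,11] → █
    (6,3)@(13, 7): e=[0,25,25] → █  [on edge]
    (7,3)@(15, 7): e=[-20,31,39] → ·
    (5,4)@(11, 9): e=[40,3,7] → █
    (7,4)@(15, 9): e=[0,15,35] → █  [on edge]
    (8,5)@(17, 11): e=[0,5,45] → █  [on edge]
    (9,6)@(19, 13): e=[0,-5,55] → ·  [on edge]
  covered (9 px):
    · · · · · · · · · ·
    · · · · █ · · · · ·
    · · · · █ █ · · · ·
    · · · · · █ █ · · ·
    · · · · · █ █ █ · ·
    · · · · · · · · █ ·
    · · · · · · · · · ·
    · · · · · · · · · ·
    · · · · · · · · · ·

Answer: [[4,1],[4,2],[5,2],[5,3],[6,3],[5,4],[6,4],[7,4],[8,5]]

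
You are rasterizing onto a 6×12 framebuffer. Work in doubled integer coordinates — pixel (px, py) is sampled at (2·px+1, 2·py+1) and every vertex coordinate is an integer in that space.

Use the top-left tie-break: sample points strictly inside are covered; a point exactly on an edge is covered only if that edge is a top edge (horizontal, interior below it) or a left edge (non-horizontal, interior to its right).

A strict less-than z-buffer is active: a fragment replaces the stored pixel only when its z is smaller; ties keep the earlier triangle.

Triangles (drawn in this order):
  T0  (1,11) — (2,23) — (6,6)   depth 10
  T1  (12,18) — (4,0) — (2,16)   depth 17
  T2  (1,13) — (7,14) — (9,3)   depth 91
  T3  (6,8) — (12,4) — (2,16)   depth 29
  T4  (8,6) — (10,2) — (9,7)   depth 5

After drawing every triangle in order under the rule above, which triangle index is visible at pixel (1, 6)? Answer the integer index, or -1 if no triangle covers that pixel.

T0:
  2·area = 65  (B↔C swapped to make it positive)
  edge (1, 11)→(6, 6): d=(5,-5) top-left  bias=+0
  edge (6, 6)→(2, 23): d=(-4,17) right/bottom  bias=-1
  edge (2, 23)→(1, 11): d=(-1,-12) top-left  bias=+0
    (5,0)@(11, 1): e=[0,-65,130] → ·  [on edge]
    (4,1)@(9, 3): e=[0,-39,104] → ·  [on edge]
    (3,2)@(7, 5): e=[0,-13,78] → ·  [on edge]
    (2,3)@(5, 7): e=[0,13,52] → #  [on edge]
    (3,3)@(7, 7): e=[10,-21,76] → ·
    (1,4)@(3, 9): e=[0,39,26] → #  [on edge]
    (3,4)@(7, 9): e=[20,-29,74] → ·
    (0,5)@(1, 11): e=[0,65,0] → #  [on edge]
    (2,5)@(5, 11): e=[20,-3,48] → ·
    (0,6)@(1, 13): e=[10,57,-2] → ·
    (1,6)@(3, 13): e=[20,23,22] → #
    (2,6)@(5, 13): e=[30,-11,46] → ·
  covered (8 px):
    · · · · · ·
    · · · · · ·
    · · · · · ·
    · · # · · ·
    · # # · · ·
    # # · · · ·
    · # · · · ·
    · # · · · ·
    · # · · · ·
    · · · · · ·
    · · · · · ·
    · · · · · ·
T1:
  2·area = 164  (B↔C swapped to make it positive)
  edge (12, 18)→(2, 16): d=(-10,-2) top-left  bias=+0
  edge (2, 16)→(4, 0): d=(2,-16) top-left  bias=+0
  edge (4, 0)→(12, 18): d=(8,18) right/bottom  bias=-1
    (2,1)@(5, 3): e=[136,22,6] → #
    (3,1)@(7, 3): e=[140,54,-30] → ·
    (2,2)@(5, 5): e=[116,26,22] → #
    (3,2)@(7, 5): e=[120,58,-14] → ·
    (2,3)@(5, 7): e=[96,30,38] → #
    (3,3)@(7, 7): e=[100,62,2] → #
    (4,3)@(9, 7): e=[104,94,-34] → ·
    (1,4)@(3, 9): e=[72,2,90] → #
    (4,4)@(9, 9): e=[84,98,-18] → ·
    (1,5)@(3, 11): e=[52,6,106] → #
    (4,5)@(9, 11): e=[64,102,-2] → ·
    (1,6)@(3, 13): e=[32,10,122] → #
    (3,8)@(7, 17): e=[0,82,82] → #  [on edge]
  covered (21 px):
    · · · · · ·
    · · # · · ·
    · · # · · ·
    · · # # · ·
    · # # # · ·
    · # # # · ·
    · # # # # ·
    · # # # # ·
    · · · # # #
    · · · · · ·
    · · · · · ·
    · · · · · ·
T2:
  2·area = 68  (B↔C swapped to make it positive)
  edge (1, 13)→(9, 3): d=(8,-10) top-left  bias=+0
  edge (9, 3)→(7, 14): d=(-2,11) right/bottom  bias=-1
  edge (7, 14)→(1, 13): d=(-6,-1) top-left  bias=+0
    (4,1)@(9, 3): e=[0,0,68] → ·  [on edge]
    (3,3)@(7, 7): e=[12,14,42] → #
    (4,3)@(9, 7): e=[32,-8,44] → ·
    (2,4)@(5, 9): e=[8,32,28] → #
    (4,4)@(9, 9): e=[48,-12,32] → ·
    (1,5)@(3, 11): e=[4,50,14] → #
    (4,5)@(9, 11): e=[64,-16,20] → ·
    (0,6)@(1, 13): e=[0,68,0] → #  [on edge]
    (4,6)@(9, 13): e=[80,-20,8] → ·
    (0,7)@(1, 15): e=[16,64,-12] → ·
    (1,7)@(3, 15): e=[36,42,-10] → ·
    (2,7)@(5, 15): e=[56,20,-8] → ·
  covered (10 px):
    · · · · · ·
    · · · · · ·
    · · · · · ·
    · · · # · ·
    · · # # · ·
    · # # # · ·
    # # # # · ·
    · · · · · ·
    · · · · · ·
    · · · · · ·
    · · · · · ·
    · · · · · ·
T3:
  2·area = 32
  edge (6, 8)→(12, 4): d=(6,-4) top-left  bias=+0
  edge (12, 4)→(2, 16): d=(-10,12) right/bottom  bias=-1
  edge (2, 16)→(6, 8): d=(4,-8) top-left  bias=+0
    (5,2)@(11, 5): e=[2,2,28] → #
    (4,3)@(9, 7): e=[6,6,20] → #
    (5,3)@(11, 7): e=[14,-18,36] → ·
    (3,4)@(7, 9): e=[10,10,12] → #
    (4,4)@(9, 9): e=[18,-14,28] → ·
    (2,5)@(5, 11): e=[14,14,4] → #
    (3,5)@(7, 11): e=[22,-10,20] → ·
    (2,6)@(5, 13): e=[26,-6,12] → ·
  covered (4 px):
    · · · · · ·
    · · · · · ·
    · · · · · #
    · · · · # ·
    · · · # · ·
    · · # · · ·
    · · · · · ·
    · · · · · ·
    · · · · · ·
    · · · · · ·
    · · · · · ·
    · · · · · ·
T4:
  2·area = 6
  edge (8, 6)→(10, 2): d=(2,-4) top-left  bias=+0
  edge (10, 2)→(9, 7): d=(-1,5) right/bottom  bias=-1
  edge (9, 7)→(8, 6): d=(-1,-1) top-left  bias=+0
    (1,0)@(3, 1): e=[-30,36,0] → ·  [on edge]
    (2,1)@(5, 3): e=[-18,24,0] → ·  [on edge]
    (3,2)@(7, 5): e=[-6,12,0] → ·  [on edge]
    (4,2)@(9, 5): e=[2,2,2] → #
    (5,2)@(11, 5): e=[10,-8,4] → ·
    (4,3)@(9, 7): e=[6,0,0] → ·  [on edge]
    (5,4)@(11, 9): e=[18,-12,0] → ·  [on edge]
    (3,8)@(7, 17): e=[18,0,-12] → ·  [on edge]
  covered (1 px):
    · · · · · ·
    · · · · · ·
    · · · · # ·
    · · · · · ·
    · · · · · ·
    · · · · · ·
    · · · · · ·
    · · · · · ·
    · · · · · ·
    · · · · · ·
    · · · · · ·
    · · · · · ·

Z-buffer (winner per pixel, '.' = empty):
  . . . . . .
  . . 1 . . .
  . . 1 . 4 3
  . . 0 1 3 .
  . 0 0 1 . .
  0 0 1 1 . .
  2 0 1 1 1 .
  . 0 1 1 1 .
  . 0 . 1 1 1
  . . . . . .
  . . . . . .
  . . . . . .

Final: 0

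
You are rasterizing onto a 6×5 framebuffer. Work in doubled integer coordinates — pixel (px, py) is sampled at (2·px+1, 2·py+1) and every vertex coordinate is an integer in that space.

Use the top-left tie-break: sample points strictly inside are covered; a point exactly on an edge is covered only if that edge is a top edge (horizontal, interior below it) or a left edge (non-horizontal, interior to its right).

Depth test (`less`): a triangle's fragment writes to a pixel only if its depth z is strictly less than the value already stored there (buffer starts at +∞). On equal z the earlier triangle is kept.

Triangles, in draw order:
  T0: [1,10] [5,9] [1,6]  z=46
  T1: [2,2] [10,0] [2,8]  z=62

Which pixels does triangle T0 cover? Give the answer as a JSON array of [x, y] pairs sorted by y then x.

T0:
  2·area = 16  (B↔C swapped to make it positive)
  edge (1, 10)→(1, 6): d=(0,-4) top-left  bias=+0
  edge (1, 6)→(5, 9): d=(4,3) right/bottom  bias=-1
  edge (5, 9)→(1, 10): d=(-4,1) right/bottom  bias=-1
    (0,0)@(1, 1): e=[0,-20,36] → .  [on edge]
    (0,1)@(1, 3): e=[0,-12,28] → .  [on edge]
    (0,2)@(1, 5): e=[0,-4,20] → .  [on edge]
    (0,3)@(1, 7): e=[0,4,12] → X  [on edge]
    (1,3)@(3, 7): e=[8,-2,10] → .
    (0,4)@(1, 9): e=[0,12,4] → X  [on edge]
    (1,4)@(3, 9): e=[8,6,2] → X
    (2,4)@(5, 9): e=[16,0,0] → .  [on edge]
  covered (3 px):
    . . . . . .
    . . . . . .
    . . . . . .
    X . . . . .
    X X . . . .
T1:
  2·area = 48
  edge (2, 2)→(10, 0): d=(8,-2) top-left  bias=+0
  edge (10, 0)→(2, 8): d=(-8,8) right/bottom  bias=-1
  edge (2, 8)→(2, 2): d=(0,-6) top-left  bias=+0
    (3,0)@(7, 1): e=[2,16,30] → X
    (4,0)@(9, 1): e=[6,0,42] → .  [on edge]
    (1,1)@(3, 3): e=[10,32,6] → X
    (2,1)@(5, 3): e=[14,16,18] → X
    (3,1)@(7, 3): e=[18,0,30] → .  [on edge]
    (1,2)@(3, 5): e=[26,16,6] → X
    (2,2)@(5, 5): e=[30,0,18] → .  [on edge]
    (1,3)@(3, 7): e=[42,0,6] → .  [on edge]
    (0,4)@(1, 9): e=[54,0,-6] → .  [on edge]
  covered (4 px):
    . . . X . .
    . X X . . .
    . X . . . .
    . . . . . .
    . . . . . .

Final: [[0,3],[0,4],[1,4]]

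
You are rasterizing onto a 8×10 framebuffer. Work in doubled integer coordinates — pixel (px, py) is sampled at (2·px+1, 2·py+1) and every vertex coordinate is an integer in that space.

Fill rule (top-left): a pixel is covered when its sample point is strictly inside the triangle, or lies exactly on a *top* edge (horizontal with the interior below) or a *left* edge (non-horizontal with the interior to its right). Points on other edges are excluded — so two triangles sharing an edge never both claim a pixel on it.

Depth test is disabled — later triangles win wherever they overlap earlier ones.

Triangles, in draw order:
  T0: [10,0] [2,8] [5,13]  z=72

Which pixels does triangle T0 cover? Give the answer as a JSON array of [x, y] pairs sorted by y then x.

T0:
  2·area = 64  (B↔C swapped to make it positive)
  edge (10, 0)→(5, 13): d=(-5,13) right/bottom  bias=-1
  edge (5, 13)→(2, 8): d=(-3,-5) top-left  bias=+0
  edge (2, 8)→(10, 0): d=(8,-8) top-left  bias=+0
    (4,0)@(9, 1): e=[8,56,0] → █  [on edge]
    (5,0)@(11, 1): e=[-18,66,16] → ·
    (3,1)@(7, 3): e=[24,40,0] → █  [on edge]
    (4,1)@(9, 3): e=[-2,50,16] → ·
    (2,2)@(5, 5): e=[40,24,0] → █  [on edge]
    (4,2)@(9, 5): e=[-12,44,32] → ·
    (1,3)@(3, 7): e=[56,8,0] → █  [on edge]
    (4,3)@(9, 7): e=[-22,38,48] → ·
    (0,4)@(1, 9): e=[72,-8,0] → ·  [on edge]
    (1,4)@(3, 9): e=[46,2,16] → █
    (3,4)@(7, 9): e=[-6,22,48] → ·
    (1,5)@(3, 11): e=[36,-4,32] → ·
    (2,6)@(5, 13): e=[0,0,64] → ·  [on edge]
  covered (10 px):
    · · · · █ · · ·
    · · · █ · · · ·
    · · █ █ · · · ·
    · █ █ █ · · · ·
    · █ █ · · · · ·
    · · █ · · · · ·
    · · · · · · · ·
    · · · · · · · ·
    · · · · · · · ·
    · · · · · · · ·

Answer: [[4,0],[3,1],[2,2],[3,2],[1,3],[2,3],[3,3],[1,4],[2,4],[2,5]]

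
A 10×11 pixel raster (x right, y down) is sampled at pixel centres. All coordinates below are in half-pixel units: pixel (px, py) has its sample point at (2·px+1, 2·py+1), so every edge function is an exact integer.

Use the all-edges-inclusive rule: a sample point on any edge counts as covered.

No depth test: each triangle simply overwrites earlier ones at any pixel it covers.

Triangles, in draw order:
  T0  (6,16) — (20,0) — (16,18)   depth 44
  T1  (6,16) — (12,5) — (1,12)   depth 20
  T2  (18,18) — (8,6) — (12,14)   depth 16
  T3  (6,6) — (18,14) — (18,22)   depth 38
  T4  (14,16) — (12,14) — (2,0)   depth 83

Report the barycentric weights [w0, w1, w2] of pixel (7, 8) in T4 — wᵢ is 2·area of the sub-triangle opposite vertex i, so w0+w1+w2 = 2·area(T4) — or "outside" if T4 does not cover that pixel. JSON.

T0:
  2·area = 188
  edge (6, 16)→(20, 0): d=(14,-16) inclusive
  edge (20, 0)→(16, 18): d=(-4,18) inclusive
  edge (16, 18)→(6, 16): d=(-10,-2) inclusive
    (9,1)@(19, 3): e=[26,6,156] → X
    (8,2)@(17, 5): e=[22,34,132] → X
    (9,2)@(19, 5): e=[54,-2,136] → .
    (7,3)@(15, 7): e=[18,62,108] → X
    (9,3)@(19, 7): e=[82,-10,116] → .
    (6,4)@(13, 9): e=[14,90,84] → X
    (9,4)@(19, 9): e=[110,-18,96] → .
    (5,5)@(11, 11): e=[10,118,60] → X
    (9,5)@(19, 11): e=[138,-26,76] → .
    (4,6)@(9, 13): e=[6,146,36] → X
    (9,6)@(19, 13): e=[166,-34,56] → .
    (0,7)@(1, 15): e=[-94,282,0] → .  [on edge]
    (5,8)@(11, 17): e=[94,94,0] → X  [on edge]
  covered (24 px):
    . . . . . . . . . .
    . . . . . . . . . X
    . . . . . . . . X .
    . . . . . . . X X .
    . . . . . . X X X .
    . . . . . X X X X .
    . . . . X X X X X .
    . . . X X X X X . .
    . . . . . X X X . .
    . . . . . . . . . .
    . . . . . . . . . .
T1:
  2·area = 79  (B↔C swapped to make it positive)
  edge (6, 16)→(1, 12): d=(-5,-4) inclusive
  edge (1, 12)→(12, 5): d=(11,-7) inclusive
  edge (12, 5)→(6, 16): d=(-6,11) inclusive
    (4,3)@(9, 7): e=[57,1,21] → X
    (5,3)@(11, 7): e=[65,15,-1] → .
    (3,4)@(7, 9): e=[39,9,31] → X
    (5,4)@(11, 9): e=[55,37,-13] → .
    (1,5)@(3, 11): e=[13,3,63] → X
    (2,5)@(5, 11): e=[21,17,41] → X
    (4,5)@(9, 11): e=[37,45,-3] → .
    (1,6)@(3, 13): e=[3,25,51] → X
    (4,6)@(9, 13): e=[27,67,-15] → .
    (1,7)@(3, 15): e=[-7,47,39] → .
    (2,7)@(5, 15): e=[1,61,17] → X
    (3,7)@(7, 15): e=[9,75,-5] → .
  covered (10 px):
    . . . . . . . . . .
    . . . . . . . . . .
    . . . . . . . . . .
    . . . . X . . . . .
    . . . X X . . . . .
    . X X X . . . . . .
    . X X X . . . . . .
    . . X . . . . . . .
    . . . . . . . . . .
    . . . . . . . . . .
    . . . . . . . . . .
T2:
  2·area = 32  (B↔C swapped to make it positive)
  edge (18, 18)→(12, 14): d=(-6,-4) inclusive
  edge (12, 14)→(8, 6): d=(-4,-8) inclusive
  edge (8, 6)→(18, 18): d=(10,12) inclusive
    (5,5)@(11, 11): e=[14,4,14] → X
    (6,5)@(13, 11): e=[22,20,-10] → .
    (5,6)@(11, 13): e=[2,-4,34] → .
    (6,6)@(13, 13): e=[10,12,10] → X
    (7,6)@(15, 13): e=[18,28,-14] → .
    (6,7)@(13, 15): e=[-2,4,30] → .
    (7,7)@(15, 15): e=[6,20,6] → X
    (8,7)@(17, 15): e=[14,36,-18] → .
    (7,8)@(15, 17): e=[-6,12,26] → .
    (8,8)@(17, 17): e=[2,28,2] → X
    (9,8)@(19, 17): e=[10,44,-22] → .
    (8,9)@(17, 19): e=[-10,20,22] → .
  covered (4 px):
    . . . . . . . . . .
    . . . . . . . . . .
    . . . . . . . . . .
    . . . . . . . . . .
    . . . . . . . . . .
    . . . . . X . . . .
    . . . . . . X . . .
    . . . . . . . X . .
    . . . . . . . . X .
    . . . . . . . . . .
    . . . . . . . . . .
T3:
  2·area = 96
  edge (6, 6)→(18, 14): d=(12,8) inclusive
  edge (18, 14)→(18, 22): d=(0,8) inclusive
  edge (18, 22)→(6, 6): d=(-12,-16) inclusive
    (3,3)@(7, 7): e=[4,88,4] → X
    (4,3)@(9, 7): e=[-12,72,36] → .
    (3,4)@(7, 9): e=[28,88,-20] → .
    (4,4)@(9, 9): e=[12,72,12] → X
    (5,4)@(11, 9): e=[-4,56,44] → .
    (4,5)@(9, 11): e=[36,72,-12] → .
    (5,5)@(11, 11): e=[20,56,20] → X
    (6,5)@(13, 11): e=[4,40,52] → X
    (7,5)@(15, 11): e=[-12,24,84] → .
    (5,6)@(11, 13): e=[44,56,-4] → .
    (6,6)@(13, 13): e=[28,40,28] → X
    (7,6)@(15, 13): e=[12,24,60] → X
  covered (12 px):
    . . . . . . . . . .
    . . . . . . . . . .
    . . . . . . . . . .
    . . . X . . . . . .
    . . . . X . . . . .
    . . . . . X X . . .
    . . . . . . X X . .
    . . . . . . X X X .
    . . . . . . . X X .
    . . . . . . . . X .
    . . . . . . . . . .
T4:
  2·area = 8
  edge (14, 16)→(12, 14): d=(-2,-2) inclusive
  edge (12, 14)→(2, 0): d=(-10,-14) inclusive
  edge (2, 0)→(14, 16): d=(12,16) inclusive
    (0,1)@(1, 3): e=[0,-44,52] → .  [on edge]
    (1,2)@(3, 5): e=[0,-36,44] → .  [on edge]
    (2,3)@(5, 7): e=[0,-28,36] → .  [on edge]
    (3,3)@(7, 7): e=[4,0,4] → X  [on edge]
    (4,3)@(9, 7): e=[8,28,-28] → .
    (3,4)@(7, 9): e=[0,-20,28] → .  [on edge]
    (4,5)@(9, 11): e=[0,-12,20] → .  [on edge]
    (5,6)@(11, 13): e=[0,-4,12] → .  [on edge]
    (6,7)@(13, 15): e=[0,4,4] → X  [on edge]
    (7,7)@(15, 15): e=[4,32,-28] → .
    (6,8)@(13, 17): e=[-4,-16,28] → .
    (7,8)@(15, 17): e=[0,12,-4] → .  [on edge]
    (8,9)@(17, 19): e=[0,20,-12] → .  [on edge]
    (8,10)@(17, 21): e=[-4,0,12] → .  [on edge]
    (9,10)@(19, 21): e=[0,28,-20] → .  [on edge]
  covered (2 px):
    . . . . . . . . . .
    . . . . . . . . . .
    . . . . . . . . . .
    . . . X . . . . . .
    . . . . . . . . . .
    . . . . . . . . . .
    . . . . . . . . . .
    . . . . . . X . . .
    . . . . . . . . . .
    . . . . . . . . . .
    . . . . . . . . . .

Result: "outside"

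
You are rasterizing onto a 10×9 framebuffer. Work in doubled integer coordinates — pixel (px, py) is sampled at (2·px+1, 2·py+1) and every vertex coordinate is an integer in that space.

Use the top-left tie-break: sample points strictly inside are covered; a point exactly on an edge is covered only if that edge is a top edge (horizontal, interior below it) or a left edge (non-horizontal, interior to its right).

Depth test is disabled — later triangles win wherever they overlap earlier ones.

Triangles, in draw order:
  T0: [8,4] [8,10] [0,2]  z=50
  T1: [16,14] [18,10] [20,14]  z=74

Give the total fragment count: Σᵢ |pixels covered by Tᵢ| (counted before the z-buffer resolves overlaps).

T0:
  2·area = 48
  edge (8, 4)→(8, 10): d=(0,6) right/bottom  bias=-1
  edge (8, 10)→(0, 2): d=(-8,-8) top-left  bias=+0
  edge (0, 2)→(8, 4): d=(8,2) right/bottom  bias=-1
    (0,1)@(1, 3): e=[42,0,6] → X  [on edge]
    (1,1)@(3, 3): e=[30,16,2] → X
    (2,1)@(5, 3): e=[18,32,-2] → .
    (0,2)@(1, 5): e=[42,-16,22] → .
    (1,2)@(3, 5): e=[30,0,18] → X  [on edge]
    (2,2)@(5, 5): e=[18,16,14] → X
    (3,2)@(7, 5): e=[6,32,10] → X
    (4,2)@(9, 5): e=[-6,48,6] → .
    (1,3)@(3, 7): e=[30,-16,34] → .
    (2,3)@(5, 7): e=[18,0,30] → X  [on edge]
    (4,3)@(9, 7): e=[-6,32,22] → .
    (2,4)@(5, 9): e=[18,-16,46] → .
    (3,4)@(7, 9): e=[6,0,42] → X  [on edge]
    (4,5)@(9, 11): e=[-6,0,54] → .  [on edge]
    (5,6)@(11, 13): e=[-18,0,66] → .  [on edge]
    (6,7)@(13, 15): e=[-30,0,78] → .  [on edge]
    (7,8)@(15, 17): e=[-42,0,90] → .  [on edge]
  covered (8 px):
    . . . . . . . . . .
    X X . . . . . . . .
    . X X X . . . . . .
    . . X X . . . . . .
    . . . X . . . . . .
    . . . . . . . . . .
    . . . . . . . . . .
    . . . . . . . . . .
    . . . . . . . . . .
T1:
  2·area = 16
  edge (16, 14)→(18, 10): d=(2,-4) top-left  bias=+0
  edge (18, 10)→(20, 14): d=(2,4) right/bottom  bias=-1
  edge (20, 14)→(16, 14): d=(-4,0) right/bottom  bias=-1
    (8,6)@(17, 13): e=[2,10,4] → X
    (9,6)@(19, 13): e=[10,2,4] → X
    (8,7)@(17, 15): e=[6,14,-4] → .
    (9,7)@(19, 15): e=[14,6,-4] → .
  covered (2 px):
    . . . . . . . . . .
    . . . . . . . . . .
    . . . . . . . . . .
    . . . . . . . . . .
    . . . . . . . . . .
    . . . . . . . . . .
    . . . . . . . . X X
    . . . . . . . . . .
    . . . . . . . . . .

Final: 10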